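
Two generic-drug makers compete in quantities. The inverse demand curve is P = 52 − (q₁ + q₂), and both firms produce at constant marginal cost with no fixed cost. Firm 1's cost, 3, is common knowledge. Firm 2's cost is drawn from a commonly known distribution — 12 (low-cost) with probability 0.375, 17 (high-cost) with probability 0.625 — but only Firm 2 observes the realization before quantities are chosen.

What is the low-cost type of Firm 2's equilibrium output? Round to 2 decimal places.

9.81

Type-c best response for Firm 2: q₂(c) = (52 − c)/2 − q₁/2.
Firm 1 maximizes expected profit; its first-order condition is 52 − 2q₁ − E[q₂] − 3 = 0.
Substituting E[q₂] and solving: E[c₂] = 15.125, so q₁ = (52 − 2·3 + 15.125)/3 = 20.375.
q₂(low-cost) = (52 − 12 − 20.375)/2 = 9.8125.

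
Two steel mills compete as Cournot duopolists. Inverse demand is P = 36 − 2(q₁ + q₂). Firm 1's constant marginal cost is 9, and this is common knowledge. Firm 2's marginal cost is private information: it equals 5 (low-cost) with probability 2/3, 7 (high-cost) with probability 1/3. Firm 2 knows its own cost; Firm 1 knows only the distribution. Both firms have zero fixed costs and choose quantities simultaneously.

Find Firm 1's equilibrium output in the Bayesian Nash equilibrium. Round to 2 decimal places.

Type-c best response for Firm 2: q₂(c) = (36 − c)/4 − q₁/2.
Firm 1 maximizes expected profit; its first-order condition is 36 − 4q₁ − 2E[q₂] − 9 = 0.
Substituting E[q₂] and solving: E[c₂] = 5.66667, so q₁ = (36 − 2·9 + 5.66667)/6 = 3.94444.

3.94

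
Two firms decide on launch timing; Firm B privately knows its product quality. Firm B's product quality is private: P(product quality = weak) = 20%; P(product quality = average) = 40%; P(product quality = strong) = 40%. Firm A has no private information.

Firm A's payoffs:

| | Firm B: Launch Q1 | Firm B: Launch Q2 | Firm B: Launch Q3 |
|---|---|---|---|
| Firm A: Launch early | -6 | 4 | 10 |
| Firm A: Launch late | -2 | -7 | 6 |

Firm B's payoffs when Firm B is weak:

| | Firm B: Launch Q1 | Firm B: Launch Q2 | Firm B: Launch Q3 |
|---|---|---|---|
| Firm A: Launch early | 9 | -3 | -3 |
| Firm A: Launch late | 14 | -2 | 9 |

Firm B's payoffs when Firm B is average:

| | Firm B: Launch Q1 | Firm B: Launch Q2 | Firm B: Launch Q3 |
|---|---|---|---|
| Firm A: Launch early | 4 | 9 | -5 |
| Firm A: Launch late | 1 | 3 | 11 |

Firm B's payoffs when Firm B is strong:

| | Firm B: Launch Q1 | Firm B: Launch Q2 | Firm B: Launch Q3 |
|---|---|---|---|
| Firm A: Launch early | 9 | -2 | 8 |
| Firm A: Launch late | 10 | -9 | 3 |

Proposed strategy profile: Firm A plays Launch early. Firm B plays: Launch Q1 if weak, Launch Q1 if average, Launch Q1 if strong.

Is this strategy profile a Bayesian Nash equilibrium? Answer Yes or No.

Firm A plays Launch early: E[Launch early] = 0.2·(-6) + 0.4·(-6) + 0.4·(-6) = -6; E[Launch late] = -2. Not best-responding. ✗
Firm B (product quality weak), facing Launch early: Launch Q1 gives 9, Launch Q2 gives -3, Launch Q3 gives -3. Proposed Launch Q1 is best. ✓
Firm B (product quality average), facing Launch early: Launch Q1 gives 4, Launch Q2 gives 9, Launch Q3 gives -5. Proposed Launch Q1 is not best — profitable deviation exists. ✗
Firm B (product quality strong), facing Launch early: Launch Q1 gives 9, Launch Q2 gives -2, Launch Q3 gives 8. Proposed Launch Q1 is best. ✓

No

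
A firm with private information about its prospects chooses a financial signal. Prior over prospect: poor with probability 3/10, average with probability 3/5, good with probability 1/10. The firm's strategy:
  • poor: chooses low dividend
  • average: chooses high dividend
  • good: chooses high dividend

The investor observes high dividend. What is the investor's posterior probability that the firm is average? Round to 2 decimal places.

Apply Bayes' rule using the sender's strategy as the likelihood.
P(high dividend) = (3/10)·0 + (3/5)·1 + (1/10)·1 = 7/10
P(average | high dividend) = ((3/5)·1) / (7/10) = (3/5) / (7/10) = 6/7

0.86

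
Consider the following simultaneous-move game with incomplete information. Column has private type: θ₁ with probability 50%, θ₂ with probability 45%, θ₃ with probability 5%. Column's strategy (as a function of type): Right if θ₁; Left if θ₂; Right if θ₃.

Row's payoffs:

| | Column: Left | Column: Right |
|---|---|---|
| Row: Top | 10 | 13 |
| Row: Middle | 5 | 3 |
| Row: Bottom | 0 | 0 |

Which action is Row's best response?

E[Top] = 0.5·(13) + 0.45·(10) + 0.05·(13) = 11.65
E[Middle] = 0.5·(3) + 0.45·(5) + 0.05·(3) = 3.9
E[Bottom] = 0.5·(0) + 0.45·(0) + 0.05·(0) = 0
Best response: Top (11.65 is the largest).

Top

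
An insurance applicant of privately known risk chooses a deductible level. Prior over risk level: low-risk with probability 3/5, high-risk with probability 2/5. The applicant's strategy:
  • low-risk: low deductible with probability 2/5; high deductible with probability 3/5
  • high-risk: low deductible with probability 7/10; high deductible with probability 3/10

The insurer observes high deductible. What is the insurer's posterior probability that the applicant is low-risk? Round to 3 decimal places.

0.750

P(high deductible) = (3/5)·(3/5) + (2/5)·(3/10) = 12/25
P(low-risk | high deductible) = ((3/5)·(3/5)) / (12/25) = (9/25) / (12/25) = 3/4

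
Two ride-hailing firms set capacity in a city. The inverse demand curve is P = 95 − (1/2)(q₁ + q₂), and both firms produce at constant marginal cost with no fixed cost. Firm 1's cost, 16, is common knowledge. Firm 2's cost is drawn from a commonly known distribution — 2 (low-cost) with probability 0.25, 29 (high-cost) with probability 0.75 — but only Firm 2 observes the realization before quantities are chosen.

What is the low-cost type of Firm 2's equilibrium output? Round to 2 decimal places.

64.58

Type-c best response for Firm 2: q₂(c) = (95 − c) − q₁/2.
Firm 1 maximizes expected profit; its first-order condition is 95 − q₁ − (1/2)E[q₂] − 16 = 0.
Substituting E[q₂] and solving: E[c₂] = 22.25, so q₁ = (95 − 2·16 + 22.25)/(3/2) = 56.8333.
q₂(low-cost) = (95 − 2 − (1/2)·56.8333) = 64.5833.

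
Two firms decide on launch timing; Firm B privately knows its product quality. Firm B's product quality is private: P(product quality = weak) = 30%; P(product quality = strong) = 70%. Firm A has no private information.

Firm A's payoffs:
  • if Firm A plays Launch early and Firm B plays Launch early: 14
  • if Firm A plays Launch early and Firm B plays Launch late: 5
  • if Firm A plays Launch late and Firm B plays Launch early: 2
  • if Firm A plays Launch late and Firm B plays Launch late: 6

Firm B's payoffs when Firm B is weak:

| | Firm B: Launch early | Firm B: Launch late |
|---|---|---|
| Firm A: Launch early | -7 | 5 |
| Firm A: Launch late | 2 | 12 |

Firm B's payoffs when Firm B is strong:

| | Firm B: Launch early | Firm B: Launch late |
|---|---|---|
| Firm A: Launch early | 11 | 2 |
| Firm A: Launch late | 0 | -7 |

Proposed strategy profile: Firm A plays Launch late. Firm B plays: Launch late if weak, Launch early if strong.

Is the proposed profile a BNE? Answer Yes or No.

A profile is a BNE iff every type of every player is best-responding given beliefs about the other side.
Firm A plays Launch late: E[Launch late] = 0.3·(6) + 0.7·(2) = 3.2; E[Launch early] = 11.3. Not best-responding. ✗
Firm B (product quality weak), facing Launch late: Launch early gives 2, Launch late gives 12. Proposed Launch late is best. ✓
Firm B (product quality strong), facing Launch late: Launch early gives 0, Launch late gives -7. Proposed Launch early is best. ✓

No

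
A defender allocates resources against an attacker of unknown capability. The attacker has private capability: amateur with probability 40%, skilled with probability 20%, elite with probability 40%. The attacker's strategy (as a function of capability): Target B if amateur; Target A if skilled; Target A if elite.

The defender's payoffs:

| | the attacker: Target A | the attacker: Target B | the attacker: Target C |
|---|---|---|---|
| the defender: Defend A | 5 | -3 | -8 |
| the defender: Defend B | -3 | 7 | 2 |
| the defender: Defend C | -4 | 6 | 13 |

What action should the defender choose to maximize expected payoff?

Defend A

E[Defend A] = 0.4·(-3) + 0.2·(5) + 0.4·(5) = 1.8
E[Defend B] = 0.4·(7) + 0.2·(-3) + 0.4·(-3) = 1
E[Defend C] = 0.4·(6) + 0.2·(-4) + 0.4·(-4) = 0
Best response: Defend A (1.8 is the largest).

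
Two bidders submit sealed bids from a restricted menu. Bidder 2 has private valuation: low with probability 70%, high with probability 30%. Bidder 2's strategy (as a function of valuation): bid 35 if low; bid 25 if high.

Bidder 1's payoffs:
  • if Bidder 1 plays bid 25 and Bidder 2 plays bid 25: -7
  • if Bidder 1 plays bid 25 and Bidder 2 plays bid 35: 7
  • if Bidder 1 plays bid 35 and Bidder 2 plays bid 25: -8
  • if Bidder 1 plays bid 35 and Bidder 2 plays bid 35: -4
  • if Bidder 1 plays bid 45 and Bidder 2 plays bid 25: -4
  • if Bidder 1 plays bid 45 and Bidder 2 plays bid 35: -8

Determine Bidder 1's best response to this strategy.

bid 25

E[bid 25] = 0.7·(7) + 0.3·(-7) = 2.8
E[bid 35] = 0.7·(-4) + 0.3·(-8) = -5.2
E[bid 45] = 0.7·(-8) + 0.3·(-4) = -6.8
Best response: bid 25 (2.8 is the largest).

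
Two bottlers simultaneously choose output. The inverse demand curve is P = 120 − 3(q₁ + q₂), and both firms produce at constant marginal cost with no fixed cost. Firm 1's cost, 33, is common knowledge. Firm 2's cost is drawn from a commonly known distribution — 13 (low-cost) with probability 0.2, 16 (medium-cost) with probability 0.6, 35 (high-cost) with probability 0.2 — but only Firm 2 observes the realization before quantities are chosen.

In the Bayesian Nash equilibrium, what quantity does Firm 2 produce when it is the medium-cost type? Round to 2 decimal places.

13.27

Each type of Firm 2 best-responds to q₁; Firm 1 best-responds to the expected q₂ over Firm 2's types.
Firm 2 with cost c maximizes (120 − 3(q₁+q₂) − c)·q₂, giving q₂(c) = (120 − c − 3q₁)/6.
E[c₂] = 0.2·13 + 0.6·16 + 0.2·35 = 19.2
Firm 1's FOC against E[q₂] yields q₁ = (120 − 2·33 + E[c₂])/9 = (120 − 66 + 19.2)/9 = 8.13333.
q₂(medium-cost) = (120 − 16 − 3·8.13333)/6 = 13.2667.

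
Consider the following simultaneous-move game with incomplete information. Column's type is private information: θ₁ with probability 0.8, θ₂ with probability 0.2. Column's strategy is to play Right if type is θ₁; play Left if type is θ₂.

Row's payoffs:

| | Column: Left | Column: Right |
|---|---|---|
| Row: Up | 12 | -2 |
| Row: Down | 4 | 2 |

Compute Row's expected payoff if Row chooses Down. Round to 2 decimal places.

2.40

Take the expectation over Column's type, weighting each type's action by its prior probability.
E[Down] = 0.8·2 + 0.2·4 = 1.6 + 0.8 = 2.4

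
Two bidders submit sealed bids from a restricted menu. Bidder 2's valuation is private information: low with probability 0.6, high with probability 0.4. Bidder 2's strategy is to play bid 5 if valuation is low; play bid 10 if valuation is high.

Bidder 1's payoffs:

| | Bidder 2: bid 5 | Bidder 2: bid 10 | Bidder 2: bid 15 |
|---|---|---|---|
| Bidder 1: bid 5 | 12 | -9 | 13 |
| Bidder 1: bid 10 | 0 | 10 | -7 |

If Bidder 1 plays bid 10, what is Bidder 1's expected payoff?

4

E[bid 10] = 0.6·0 + 0.4·10 = 0 + 4 = 4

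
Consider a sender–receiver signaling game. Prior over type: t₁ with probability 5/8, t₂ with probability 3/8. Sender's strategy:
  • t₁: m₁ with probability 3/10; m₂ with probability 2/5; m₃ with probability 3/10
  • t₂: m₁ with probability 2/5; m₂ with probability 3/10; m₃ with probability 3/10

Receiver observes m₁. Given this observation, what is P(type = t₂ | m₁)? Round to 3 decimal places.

0.444

P(m₁) = (5/8)·(3/10) + (3/8)·(2/5) = 27/80
P(t₂ | m₁) = ((3/8)·(2/5)) / (27/80) = (3/20) / (27/80) = 4/9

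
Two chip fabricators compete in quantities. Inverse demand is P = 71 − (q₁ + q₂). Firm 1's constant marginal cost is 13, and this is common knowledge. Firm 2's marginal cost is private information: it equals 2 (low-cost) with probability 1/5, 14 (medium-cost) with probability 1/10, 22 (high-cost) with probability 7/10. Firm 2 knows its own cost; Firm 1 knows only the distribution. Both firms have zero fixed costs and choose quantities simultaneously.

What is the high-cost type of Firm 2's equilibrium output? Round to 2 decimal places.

14.13

Each type of Firm 2 best-responds to q₁; Firm 1 best-responds to the expected q₂ over Firm 2's types.
Firm 2 with cost c maximizes (71 − (q₁+q₂) − c)·q₂, giving q₂(c) = (71 − c − q₁)/2.
E[c₂] = 1/5·2 + 1/10·14 + 7/10·22 = 17.2
Firm 1's FOC against E[q₂] yields q₁ = (71 − 2·13 + E[c₂])/3 = (71 − 26 + 17.2)/3 = 20.7333.
q₂(high-cost) = (71 − 22 − 20.7333)/2 = 14.1333.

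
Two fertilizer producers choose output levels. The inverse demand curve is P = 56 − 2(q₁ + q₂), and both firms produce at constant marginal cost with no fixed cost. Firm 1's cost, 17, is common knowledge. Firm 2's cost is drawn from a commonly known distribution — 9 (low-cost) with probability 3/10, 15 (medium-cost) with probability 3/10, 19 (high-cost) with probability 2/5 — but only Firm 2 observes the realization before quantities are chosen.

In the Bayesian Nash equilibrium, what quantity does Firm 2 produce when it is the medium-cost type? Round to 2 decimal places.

Firm 2 with cost c maximizes (56 − 2(q₁+q₂) − c)·q₂, giving q₂(c) = (56 − c − 2q₁)/4.
E[c₂] = 3/10·9 + 3/10·15 + 2/5·19 = 14.8
Firm 1's FOC against E[q₂] yields q₁ = (56 − 2·17 + E[c₂])/6 = (56 − 34 + 14.8)/6 = 6.13333.
q₂(medium-cost) = (56 − 15 − 2·6.13333)/4 = 7.18333.

7.18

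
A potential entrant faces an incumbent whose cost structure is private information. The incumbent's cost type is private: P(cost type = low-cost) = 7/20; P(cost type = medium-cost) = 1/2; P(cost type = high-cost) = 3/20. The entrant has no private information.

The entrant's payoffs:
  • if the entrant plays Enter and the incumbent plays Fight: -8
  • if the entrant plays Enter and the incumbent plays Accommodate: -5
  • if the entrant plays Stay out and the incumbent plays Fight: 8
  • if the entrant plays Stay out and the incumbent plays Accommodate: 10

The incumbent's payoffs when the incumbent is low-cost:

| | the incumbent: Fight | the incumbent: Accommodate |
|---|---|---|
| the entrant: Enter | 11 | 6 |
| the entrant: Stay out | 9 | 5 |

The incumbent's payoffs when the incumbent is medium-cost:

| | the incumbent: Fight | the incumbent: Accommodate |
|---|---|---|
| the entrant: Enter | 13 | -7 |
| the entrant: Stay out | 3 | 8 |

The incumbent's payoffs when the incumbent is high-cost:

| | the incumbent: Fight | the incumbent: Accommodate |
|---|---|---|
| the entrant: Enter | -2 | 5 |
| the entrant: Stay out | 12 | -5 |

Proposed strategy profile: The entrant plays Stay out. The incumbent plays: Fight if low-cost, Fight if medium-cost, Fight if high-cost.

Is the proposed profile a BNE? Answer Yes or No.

No

The entrant plays Stay out: E[Stay out] = 7/20·(8) + 1/2·(8) + 3/20·(8) = 8; E[Enter] = -8. Best-responding. ✓
The incumbent (cost type low-cost), facing Stay out: Fight gives 9, Accommodate gives 5. Proposed Fight is best. ✓
The incumbent (cost type medium-cost), facing Stay out: Fight gives 3, Accommodate gives 8. Proposed Fight is not best — profitable deviation exists. ✗
The incumbent (cost type high-cost), facing Stay out: Fight gives 12, Accommodate gives -5. Proposed Fight is best. ✓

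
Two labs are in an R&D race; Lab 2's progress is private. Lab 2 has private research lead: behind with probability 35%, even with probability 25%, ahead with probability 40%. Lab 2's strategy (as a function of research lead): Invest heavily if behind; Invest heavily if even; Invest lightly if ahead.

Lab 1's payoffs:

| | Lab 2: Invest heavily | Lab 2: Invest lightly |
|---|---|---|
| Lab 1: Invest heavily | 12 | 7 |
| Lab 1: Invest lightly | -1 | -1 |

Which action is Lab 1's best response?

Invest heavily

E[Invest heavily] = 0.35·(12) + 0.25·(12) + 0.4·(7) = 10
E[Invest lightly] = 0.35·(-1) + 0.25·(-1) + 0.4·(-1) = -1
Best response: Invest heavily (10 is the largest).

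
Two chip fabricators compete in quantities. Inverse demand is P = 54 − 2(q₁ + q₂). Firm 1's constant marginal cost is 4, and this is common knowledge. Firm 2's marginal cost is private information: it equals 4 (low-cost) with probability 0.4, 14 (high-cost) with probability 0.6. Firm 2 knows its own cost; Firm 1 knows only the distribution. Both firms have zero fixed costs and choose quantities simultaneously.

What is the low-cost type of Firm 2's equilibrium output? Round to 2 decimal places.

Type-c best response for Firm 2: q₂(c) = (54 − c)/4 − q₁/2.
Firm 1 maximizes expected profit; its first-order condition is 54 − 4q₁ − 2E[q₂] − 4 = 0.
Substituting E[q₂] and solving: E[c₂] = 10, so q₁ = (54 − 2·4 + 10)/6 = 9.33333.
q₂(low-cost) = (54 − 4 − 2·9.33333)/4 = 7.83333.

7.83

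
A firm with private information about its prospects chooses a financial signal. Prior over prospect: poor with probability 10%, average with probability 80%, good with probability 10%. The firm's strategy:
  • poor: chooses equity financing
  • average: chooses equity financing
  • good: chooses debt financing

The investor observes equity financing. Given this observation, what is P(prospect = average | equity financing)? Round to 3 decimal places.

0.889

P(equity financing) = 0.1·1 + 0.8·1 + 0.1·0 = 0.9
P(average | equity financing) = (0.8·1) / 0.9 = 0.8 / 0.9 = 0.888889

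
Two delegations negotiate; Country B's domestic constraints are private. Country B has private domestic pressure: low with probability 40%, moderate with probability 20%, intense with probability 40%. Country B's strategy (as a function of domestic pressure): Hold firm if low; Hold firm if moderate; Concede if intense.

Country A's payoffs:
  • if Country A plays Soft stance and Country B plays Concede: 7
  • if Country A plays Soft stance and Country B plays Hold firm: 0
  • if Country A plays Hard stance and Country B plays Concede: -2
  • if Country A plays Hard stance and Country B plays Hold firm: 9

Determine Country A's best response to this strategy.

E[Soft stance] = 0.4·(0) + 0.2·(0) + 0.4·(7) = 2.8
E[Hard stance] = 0.4·(9) + 0.2·(9) + 0.4·(-2) = 4.6
Best response: Hard stance (4.6 is the largest).

Hard stance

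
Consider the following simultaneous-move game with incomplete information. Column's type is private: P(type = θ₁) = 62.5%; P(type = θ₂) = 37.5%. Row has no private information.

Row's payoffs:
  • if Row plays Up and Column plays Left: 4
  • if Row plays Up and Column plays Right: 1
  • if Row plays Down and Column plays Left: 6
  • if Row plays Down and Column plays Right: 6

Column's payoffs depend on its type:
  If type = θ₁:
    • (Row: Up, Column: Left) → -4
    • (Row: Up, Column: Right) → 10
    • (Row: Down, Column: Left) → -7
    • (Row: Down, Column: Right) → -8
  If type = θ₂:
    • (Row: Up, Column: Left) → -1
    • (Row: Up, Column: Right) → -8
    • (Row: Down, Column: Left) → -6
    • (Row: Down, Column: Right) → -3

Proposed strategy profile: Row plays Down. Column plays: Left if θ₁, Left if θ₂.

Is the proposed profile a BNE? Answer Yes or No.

No

Row plays Down: E[Down] = 0.625·(6) + 0.375·(6) = 6; E[Up] = 4. Best-responding. ✓
Column (type θ₁), facing Down: Left gives -7, Right gives -8. Proposed Left is best. ✓
Column (type θ₂), facing Down: Left gives -6, Right gives -3. Proposed Left is not best — profitable deviation exists. ✗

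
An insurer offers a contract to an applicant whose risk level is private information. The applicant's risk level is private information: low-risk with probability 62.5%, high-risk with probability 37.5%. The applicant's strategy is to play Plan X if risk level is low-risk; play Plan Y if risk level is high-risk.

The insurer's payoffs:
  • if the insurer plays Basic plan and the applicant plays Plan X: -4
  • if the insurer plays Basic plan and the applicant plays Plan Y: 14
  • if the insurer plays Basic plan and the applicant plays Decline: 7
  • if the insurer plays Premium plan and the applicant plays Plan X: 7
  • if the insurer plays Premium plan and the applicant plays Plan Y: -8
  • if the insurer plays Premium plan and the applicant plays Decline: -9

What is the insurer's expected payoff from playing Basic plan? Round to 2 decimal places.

2.75

E[Basic plan] = 0.625·(-4) + 0.375·14 = (-2.5) + 5.25 = 2.75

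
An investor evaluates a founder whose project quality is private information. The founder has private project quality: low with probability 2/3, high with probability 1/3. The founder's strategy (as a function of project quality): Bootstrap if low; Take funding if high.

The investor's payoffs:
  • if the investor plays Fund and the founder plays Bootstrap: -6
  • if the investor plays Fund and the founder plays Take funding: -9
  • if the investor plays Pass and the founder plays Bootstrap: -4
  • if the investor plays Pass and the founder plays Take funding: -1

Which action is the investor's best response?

Pass

Compute the investor's expected payoff for each action, taking the expectation over the founder's type.
E[Fund] = 2/3·(-6) + 1/3·(-9) = -7
E[Pass] = 2/3·(-4) + 1/3·(-1) = -3
Best response: Pass (-3 is the largest).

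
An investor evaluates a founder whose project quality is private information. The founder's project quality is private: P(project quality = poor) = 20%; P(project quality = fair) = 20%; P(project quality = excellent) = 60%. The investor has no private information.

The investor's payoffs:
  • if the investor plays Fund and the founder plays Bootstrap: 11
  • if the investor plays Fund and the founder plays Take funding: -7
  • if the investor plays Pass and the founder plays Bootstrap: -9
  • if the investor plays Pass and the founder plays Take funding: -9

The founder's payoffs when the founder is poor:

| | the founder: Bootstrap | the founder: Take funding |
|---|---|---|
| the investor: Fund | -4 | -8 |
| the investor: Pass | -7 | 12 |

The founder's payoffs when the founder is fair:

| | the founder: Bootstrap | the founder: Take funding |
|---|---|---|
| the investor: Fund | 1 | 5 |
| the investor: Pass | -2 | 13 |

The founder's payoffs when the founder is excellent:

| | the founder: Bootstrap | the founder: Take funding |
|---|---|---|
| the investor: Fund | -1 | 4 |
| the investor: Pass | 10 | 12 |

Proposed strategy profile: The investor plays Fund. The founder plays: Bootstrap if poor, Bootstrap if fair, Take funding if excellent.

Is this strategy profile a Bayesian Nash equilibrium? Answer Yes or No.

A profile is a BNE iff every type of every player is best-responding given beliefs about the other side.
The investor plays Fund: E[Fund] = 0.2·(11) + 0.2·(11) + 0.6·(-7) = 0.2; E[Pass] = -9. Best-responding. ✓
The founder (project quality poor), facing Fund: Bootstrap gives -4, Take funding gives -8. Proposed Bootstrap is best. ✓
The founder (project quality fair), facing Fund: Bootstrap gives 1, Take funding gives 5. Proposed Bootstrap is not best — profitable deviation exists. ✗
The founder (project quality excellent), facing Fund: Bootstrap gives -1, Take funding gives 4. Proposed Take funding is best. ✓

No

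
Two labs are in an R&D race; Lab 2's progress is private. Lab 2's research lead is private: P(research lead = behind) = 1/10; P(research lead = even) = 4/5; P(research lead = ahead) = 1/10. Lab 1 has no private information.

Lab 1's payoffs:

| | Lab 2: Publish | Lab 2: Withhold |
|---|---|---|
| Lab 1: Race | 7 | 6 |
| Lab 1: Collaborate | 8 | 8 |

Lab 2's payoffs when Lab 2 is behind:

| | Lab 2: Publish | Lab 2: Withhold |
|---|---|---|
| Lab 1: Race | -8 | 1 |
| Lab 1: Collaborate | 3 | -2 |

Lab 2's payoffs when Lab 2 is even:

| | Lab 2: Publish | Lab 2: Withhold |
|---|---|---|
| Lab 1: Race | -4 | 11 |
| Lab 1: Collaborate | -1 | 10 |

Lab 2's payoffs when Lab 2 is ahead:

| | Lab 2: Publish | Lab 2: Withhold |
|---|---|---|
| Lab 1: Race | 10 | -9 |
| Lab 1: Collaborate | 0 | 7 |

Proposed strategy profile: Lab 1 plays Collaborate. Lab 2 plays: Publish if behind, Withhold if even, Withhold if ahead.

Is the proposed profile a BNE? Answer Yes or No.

Lab 1 plays Collaborate: E[Collaborate] = 1/10·(8) + 4/5·(8) + 1/10·(8) = 8; E[Race] = 61/10. Best-responding. ✓
Lab 2 (research lead behind), facing Collaborate: Publish gives 3, Withhold gives -2. Proposed Publish is best. ✓
Lab 2 (research lead even), facing Collaborate: Publish gives -1, Withhold gives 10. Proposed Withhold is best. ✓
Lab 2 (research lead ahead), facing Collaborate: Publish gives 0, Withhold gives 7. Proposed Withhold is best. ✓

Yes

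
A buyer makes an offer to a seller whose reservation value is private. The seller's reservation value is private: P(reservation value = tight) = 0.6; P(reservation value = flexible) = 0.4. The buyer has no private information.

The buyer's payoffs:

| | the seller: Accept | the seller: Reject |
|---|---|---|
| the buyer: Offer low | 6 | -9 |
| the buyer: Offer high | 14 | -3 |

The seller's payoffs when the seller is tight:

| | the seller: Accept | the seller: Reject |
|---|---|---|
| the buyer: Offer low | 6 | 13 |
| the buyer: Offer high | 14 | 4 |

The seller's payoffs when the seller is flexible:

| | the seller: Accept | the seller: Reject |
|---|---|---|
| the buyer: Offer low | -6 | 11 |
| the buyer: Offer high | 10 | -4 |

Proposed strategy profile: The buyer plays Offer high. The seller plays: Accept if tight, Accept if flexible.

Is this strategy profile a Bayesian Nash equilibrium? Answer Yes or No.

Yes

A profile is a BNE iff every type of every player is best-responding given beliefs about the other side.
The buyer plays Offer high: E[Offer high] = 0.6·(14) + 0.4·(14) = 14; E[Offer low] = 6. Best-responding. ✓
The seller (reservation value tight), facing Offer high: Accept gives 14, Reject gives 4. Proposed Accept is best. ✓
The seller (reservation value flexible), facing Offer high: Accept gives 10, Reject gives -4. Proposed Accept is best. ✓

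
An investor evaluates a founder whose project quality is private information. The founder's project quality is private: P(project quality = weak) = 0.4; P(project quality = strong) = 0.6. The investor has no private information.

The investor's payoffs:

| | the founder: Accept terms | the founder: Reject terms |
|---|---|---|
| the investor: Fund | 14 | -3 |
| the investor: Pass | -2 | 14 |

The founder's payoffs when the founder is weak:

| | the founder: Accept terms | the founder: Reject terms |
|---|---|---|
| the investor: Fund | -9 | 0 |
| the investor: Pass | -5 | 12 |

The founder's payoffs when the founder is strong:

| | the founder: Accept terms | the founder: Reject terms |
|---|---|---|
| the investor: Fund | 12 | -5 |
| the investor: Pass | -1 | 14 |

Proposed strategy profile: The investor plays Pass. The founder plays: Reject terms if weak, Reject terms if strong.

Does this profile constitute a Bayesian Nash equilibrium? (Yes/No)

The investor plays Pass: E[Pass] = 0.4·(14) + 0.6·(14) = 14; E[Fund] = -3. Best-responding. ✓
The founder (project quality weak), facing Pass: Accept terms gives -5, Reject terms gives 12. Proposed Reject terms is best. ✓
The founder (project quality strong), facing Pass: Accept terms gives -1, Reject terms gives 14. Proposed Reject terms is best. ✓

Yes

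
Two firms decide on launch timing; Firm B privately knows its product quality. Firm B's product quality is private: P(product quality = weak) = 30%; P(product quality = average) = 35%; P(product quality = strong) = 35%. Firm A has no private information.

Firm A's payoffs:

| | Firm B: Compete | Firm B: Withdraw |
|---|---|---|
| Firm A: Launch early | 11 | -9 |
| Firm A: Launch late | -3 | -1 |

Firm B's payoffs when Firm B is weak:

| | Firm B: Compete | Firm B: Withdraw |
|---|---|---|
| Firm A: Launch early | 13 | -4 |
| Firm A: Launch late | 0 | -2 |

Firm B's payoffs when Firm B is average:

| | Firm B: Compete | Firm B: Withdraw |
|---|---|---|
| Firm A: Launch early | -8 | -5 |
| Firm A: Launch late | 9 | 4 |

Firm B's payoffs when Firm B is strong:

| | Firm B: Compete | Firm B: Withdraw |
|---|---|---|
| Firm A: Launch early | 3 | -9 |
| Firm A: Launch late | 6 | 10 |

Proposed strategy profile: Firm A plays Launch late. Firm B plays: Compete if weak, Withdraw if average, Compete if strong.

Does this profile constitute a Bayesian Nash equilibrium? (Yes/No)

No

Firm A plays Launch late: E[Launch late] = 0.3·(-3) + 0.35·(-1) + 0.35·(-3) = -2.3; E[Launch early] = 4. Not best-responding. ✗
Firm B (product quality weak), facing Launch late: Compete gives 0, Withdraw gives -2. Proposed Compete is best. ✓
Firm B (product quality average), facing Launch late: Compete gives 9, Withdraw gives 4. Proposed Withdraw is not best — profitable deviation exists. ✗
Firm B (product quality strong), facing Launch late: Compete gives 6, Withdraw gives 10. Proposed Compete is not best — profitable deviation exists. ✗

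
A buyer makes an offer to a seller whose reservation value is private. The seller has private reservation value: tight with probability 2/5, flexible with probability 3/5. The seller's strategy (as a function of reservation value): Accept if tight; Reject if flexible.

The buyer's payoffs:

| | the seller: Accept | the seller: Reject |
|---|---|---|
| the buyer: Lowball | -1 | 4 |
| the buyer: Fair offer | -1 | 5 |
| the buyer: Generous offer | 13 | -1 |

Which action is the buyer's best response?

E[Lowball] = 2/5·(-1) + 3/5·(4) = 2
E[Fair offer] = 2/5·(-1) + 3/5·(5) = 13/5
E[Generous offer] = 2/5·(13) + 3/5·(-1) = 23/5
Best response: Generous offer (23/5 is the largest).

Generous offer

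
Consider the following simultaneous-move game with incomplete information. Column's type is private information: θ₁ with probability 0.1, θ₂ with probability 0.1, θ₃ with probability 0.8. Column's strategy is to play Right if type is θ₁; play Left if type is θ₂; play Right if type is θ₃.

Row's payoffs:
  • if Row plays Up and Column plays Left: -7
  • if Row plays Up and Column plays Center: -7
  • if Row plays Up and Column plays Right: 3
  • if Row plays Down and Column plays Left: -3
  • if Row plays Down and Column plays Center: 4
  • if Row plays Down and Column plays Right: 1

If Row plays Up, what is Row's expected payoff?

2

E[Up] = 0.1·3 + 0.1·(-7) + 0.8·3 = 0.3 + (-0.7) + 2.4 = 2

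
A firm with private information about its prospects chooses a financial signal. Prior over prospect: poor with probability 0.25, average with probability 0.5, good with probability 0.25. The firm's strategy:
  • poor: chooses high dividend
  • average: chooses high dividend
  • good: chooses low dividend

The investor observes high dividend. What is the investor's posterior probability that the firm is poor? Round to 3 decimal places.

0.333

P(high dividend) = 0.25·1 + 0.5·1 + 0.25·0 = 0.75
P(poor | high dividend) = (0.25·1) / 0.75 = 0.25 / 0.75 = 0.333333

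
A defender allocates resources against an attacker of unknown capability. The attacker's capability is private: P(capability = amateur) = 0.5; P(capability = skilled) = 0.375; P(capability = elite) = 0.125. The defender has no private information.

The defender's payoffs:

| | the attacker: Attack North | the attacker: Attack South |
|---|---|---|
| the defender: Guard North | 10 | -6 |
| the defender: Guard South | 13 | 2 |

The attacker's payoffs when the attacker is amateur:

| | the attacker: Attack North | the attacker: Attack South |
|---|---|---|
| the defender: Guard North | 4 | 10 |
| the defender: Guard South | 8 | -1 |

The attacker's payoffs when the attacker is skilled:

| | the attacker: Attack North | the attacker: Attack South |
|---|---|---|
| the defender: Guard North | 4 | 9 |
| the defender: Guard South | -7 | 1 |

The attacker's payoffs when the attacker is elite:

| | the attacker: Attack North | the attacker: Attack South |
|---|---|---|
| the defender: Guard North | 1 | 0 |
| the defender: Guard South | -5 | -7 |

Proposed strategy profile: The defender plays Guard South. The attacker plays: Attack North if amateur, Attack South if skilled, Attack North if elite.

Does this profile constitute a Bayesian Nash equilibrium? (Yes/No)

The defender plays Guard South: E[Guard South] = 0.5·(13) + 0.375·(2) + 0.125·(13) = 8.875; E[Guard North] = 4. Best-responding. ✓
The attacker (capability amateur), facing Guard South: Attack North gives 8, Attack South gives -1. Proposed Attack North is best. ✓
The attacker (capability skilled), facing Guard South: Attack North gives -7, Attack South gives 1. Proposed Attack South is best. ✓
The attacker (capability elite), facing Guard South: Attack North gives -5, Attack South gives -7. Proposed Attack North is best. ✓

Yes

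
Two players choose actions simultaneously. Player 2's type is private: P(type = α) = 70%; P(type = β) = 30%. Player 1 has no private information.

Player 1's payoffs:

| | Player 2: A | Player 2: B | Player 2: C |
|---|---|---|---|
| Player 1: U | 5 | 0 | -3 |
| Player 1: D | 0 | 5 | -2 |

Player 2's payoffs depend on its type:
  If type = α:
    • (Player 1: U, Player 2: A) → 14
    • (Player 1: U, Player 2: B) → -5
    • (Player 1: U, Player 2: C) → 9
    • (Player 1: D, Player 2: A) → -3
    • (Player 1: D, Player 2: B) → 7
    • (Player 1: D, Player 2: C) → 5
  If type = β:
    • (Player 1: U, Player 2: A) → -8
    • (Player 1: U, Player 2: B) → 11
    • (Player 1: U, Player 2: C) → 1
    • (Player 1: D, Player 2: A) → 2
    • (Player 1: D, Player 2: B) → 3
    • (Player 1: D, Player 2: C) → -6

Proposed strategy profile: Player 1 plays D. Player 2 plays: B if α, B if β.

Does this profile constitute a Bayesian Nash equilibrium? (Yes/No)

A profile is a BNE iff every type of every player is best-responding given beliefs about the other side.
Player 1 plays D: E[D] = 0.7·(5) + 0.3·(5) = 5; E[U] = 0. Best-responding. ✓
Player 2 (type α), facing D: A gives -3, B gives 7, C gives 5. Proposed B is best. ✓
Player 2 (type β), facing D: A gives 2, B gives 3, C gives -6. Proposed B is best. ✓

Yes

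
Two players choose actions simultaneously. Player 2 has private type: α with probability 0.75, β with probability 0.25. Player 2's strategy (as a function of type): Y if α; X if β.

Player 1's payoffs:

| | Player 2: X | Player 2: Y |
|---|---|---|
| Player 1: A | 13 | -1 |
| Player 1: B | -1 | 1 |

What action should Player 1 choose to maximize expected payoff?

E[A] = 0.75·(-1) + 0.25·(13) = 2.5
E[B] = 0.75·(1) + 0.25·(-1) = 0.5
Best response: A (2.5 is the largest).

A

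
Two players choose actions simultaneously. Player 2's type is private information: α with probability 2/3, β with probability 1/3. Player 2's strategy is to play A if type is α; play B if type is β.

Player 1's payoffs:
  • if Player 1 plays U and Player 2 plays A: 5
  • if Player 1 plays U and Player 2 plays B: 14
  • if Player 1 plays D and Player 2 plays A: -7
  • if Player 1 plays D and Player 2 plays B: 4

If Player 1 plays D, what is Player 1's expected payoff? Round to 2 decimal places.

-3.33

E[D] = 2/3·(-7) + 1/3·4 = (-14/3) + 4/3 = -10/3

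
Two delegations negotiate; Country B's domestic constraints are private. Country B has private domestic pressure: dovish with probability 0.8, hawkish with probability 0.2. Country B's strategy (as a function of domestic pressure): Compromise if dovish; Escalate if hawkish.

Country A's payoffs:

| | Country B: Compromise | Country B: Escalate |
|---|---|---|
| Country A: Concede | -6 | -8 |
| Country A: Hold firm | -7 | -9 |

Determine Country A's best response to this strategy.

Concede

E[Concede] = 0.8·(-6) + 0.2·(-8) = -6.4
E[Hold firm] = 0.8·(-7) + 0.2·(-9) = -7.4
Best response: Concede (-6.4 is the largest).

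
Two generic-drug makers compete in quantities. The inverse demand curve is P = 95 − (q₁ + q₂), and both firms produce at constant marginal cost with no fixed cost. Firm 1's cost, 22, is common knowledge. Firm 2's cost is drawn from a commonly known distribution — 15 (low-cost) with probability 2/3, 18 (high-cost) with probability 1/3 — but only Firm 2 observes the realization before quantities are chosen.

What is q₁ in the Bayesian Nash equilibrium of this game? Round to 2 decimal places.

22.33

Type-c best response for Firm 2: q₂(c) = (95 − c)/2 − q₁/2.
Firm 1 maximizes expected profit; its first-order condition is 95 − 2q₁ − E[q₂] − 22 = 0.
Substituting E[q₂] and solving: E[c₂] = 16, so q₁ = (95 − 2·22 + 16)/3 = 22.3333.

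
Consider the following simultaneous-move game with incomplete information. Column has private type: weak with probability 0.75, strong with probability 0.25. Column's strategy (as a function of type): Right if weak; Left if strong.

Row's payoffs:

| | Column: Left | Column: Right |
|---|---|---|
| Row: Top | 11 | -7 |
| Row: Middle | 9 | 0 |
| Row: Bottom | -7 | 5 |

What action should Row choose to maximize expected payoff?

Middle

E[Top] = 0.75·(-7) + 0.25·(11) = -2.5
E[Middle] = 0.75·(0) + 0.25·(9) = 2.25
E[Bottom] = 0.75·(5) + 0.25·(-7) = 2
Best response: Middle (2.25 is the largest).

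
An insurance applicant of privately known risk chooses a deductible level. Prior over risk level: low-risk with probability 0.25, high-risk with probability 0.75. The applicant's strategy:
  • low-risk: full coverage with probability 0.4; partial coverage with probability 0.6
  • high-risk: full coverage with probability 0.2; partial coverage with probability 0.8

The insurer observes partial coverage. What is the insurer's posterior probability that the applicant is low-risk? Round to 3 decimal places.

0.200

Apply Bayes' rule using the sender's strategy as the likelihood.
P(partial coverage) = 0.25·0.6 + 0.75·0.8 = 0.75
P(low-risk | partial coverage) = (0.25·0.6) / 0.75 = 0.15 / 0.75 = 0.2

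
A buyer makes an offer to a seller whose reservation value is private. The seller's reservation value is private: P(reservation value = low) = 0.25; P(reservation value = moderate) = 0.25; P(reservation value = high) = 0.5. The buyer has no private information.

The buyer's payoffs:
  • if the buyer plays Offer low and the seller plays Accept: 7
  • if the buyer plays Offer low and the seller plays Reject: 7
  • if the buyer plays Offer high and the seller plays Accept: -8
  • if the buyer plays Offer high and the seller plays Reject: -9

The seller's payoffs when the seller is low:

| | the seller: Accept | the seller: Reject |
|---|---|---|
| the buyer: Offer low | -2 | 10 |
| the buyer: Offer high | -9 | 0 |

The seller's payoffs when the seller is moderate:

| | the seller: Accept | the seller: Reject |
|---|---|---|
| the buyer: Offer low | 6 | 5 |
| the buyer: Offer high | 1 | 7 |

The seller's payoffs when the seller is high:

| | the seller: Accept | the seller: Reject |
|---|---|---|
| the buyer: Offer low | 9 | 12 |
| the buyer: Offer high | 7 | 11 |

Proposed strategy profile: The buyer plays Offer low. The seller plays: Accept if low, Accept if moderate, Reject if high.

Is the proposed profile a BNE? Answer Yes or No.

A profile is a BNE iff every type of every player is best-responding given beliefs about the other side.
The buyer plays Offer low: E[Offer low] = 0.25·(7) + 0.25·(7) + 0.5·(7) = 7; E[Offer high] = -8.5. Best-responding. ✓
The seller (reservation value low), facing Offer low: Accept gives -2, Reject gives 10. Proposed Accept is not best — profitable deviation exists. ✗
The seller (reservation value moderate), facing Offer low: Accept gives 6, Reject gives 5. Proposed Accept is best. ✓
The seller (reservation value high), facing Offer low: Accept gives 9, Reject gives 12. Proposed Reject is best. ✓

No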